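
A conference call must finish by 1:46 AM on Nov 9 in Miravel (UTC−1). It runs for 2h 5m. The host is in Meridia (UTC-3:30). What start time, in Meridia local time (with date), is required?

Target end time in UTC: 1:46 AM + 1:00 = 2:46 AM on Nov 9.
Subtract 2 hours 5 minutes → start 12:41 AM UTC on Nov 9.
Meridia is UTC−3:30: 12:41 AM − 3:30 = 9:11 PM on Nov 8.

9:11 PM on November 8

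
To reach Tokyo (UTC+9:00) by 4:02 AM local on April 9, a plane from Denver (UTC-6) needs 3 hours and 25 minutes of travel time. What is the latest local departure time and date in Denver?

Target arrival in UTC: 4:02 AM − 9:00 = 7:02 PM on Apr 8.
Subtract 3 hours and 25 minutes → departure 3:37 PM UTC on Apr 8.
Denver is UTC−6:00: 3:37 PM − 6:00 = 9:37 AM on Apr 8.

9:37 AM on Apr 8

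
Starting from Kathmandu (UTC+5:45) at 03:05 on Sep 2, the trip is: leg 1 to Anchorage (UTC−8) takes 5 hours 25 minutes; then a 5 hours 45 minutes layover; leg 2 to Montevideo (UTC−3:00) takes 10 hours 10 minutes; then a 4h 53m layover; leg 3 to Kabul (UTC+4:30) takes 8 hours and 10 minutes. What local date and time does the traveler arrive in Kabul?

Convert departure to UTC: 03:05 − 5:45 = 21:20 UTC on Sep 1.
Add 5 hours 25 minutes leg 1 → 02:45 UTC (Sep 2).
Add 5 hours and 45 minutes layover in Anchorage → 08:30 UTC.
Add 10 hours and 10 minutes leg 2 → 18:40 UTC.
Add 4 hours and 53 minutes layover in Montevideo → 23:33 UTC.
Add 8 hours and 10 minutes leg 3 → 07:43 UTC (Sep 3).
Kabul is UTC+4:30, so local arrival = 07:43 + 4:30 = 12:13 on Sep 3.

12:13 on Sep 3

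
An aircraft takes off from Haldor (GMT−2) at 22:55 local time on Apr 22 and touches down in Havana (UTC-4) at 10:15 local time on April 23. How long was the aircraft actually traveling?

Havana is 2:00 behind Haldor.
Clock-face elapsed time (ignoring zones) is 11 hours 20 minutes.
Actual elapsed = 11 hours 20 minutes + 2:00 = 13 hours 20 minutes.

13 hours 20 minutes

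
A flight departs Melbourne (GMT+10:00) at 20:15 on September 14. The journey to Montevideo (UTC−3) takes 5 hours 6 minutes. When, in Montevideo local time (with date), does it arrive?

12:21 on Sep 14

Convert departure to UTC: 20:15 − 10:00 = 10:15 UTC on Sep 14.
Add 5 hours 6 minutes travel time → 15:21 UTC.
Montevideo is UTC−3:00, so local arrival = 15:21 − 3:00 = 12:21 on Sep 14.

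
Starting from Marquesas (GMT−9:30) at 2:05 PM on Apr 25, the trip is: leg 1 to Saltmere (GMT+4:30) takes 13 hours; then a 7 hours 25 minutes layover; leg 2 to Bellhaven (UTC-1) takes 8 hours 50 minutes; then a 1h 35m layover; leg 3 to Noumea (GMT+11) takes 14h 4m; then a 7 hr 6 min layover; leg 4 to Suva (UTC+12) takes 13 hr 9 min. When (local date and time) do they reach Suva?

4:44 AM on Apr 29

Convert departure to UTC: 2:05 PM + 9:30 = 11:35 PM UTC on Apr 25.
Add 13 hours leg 1 → 12:35 PM UTC (Apr 26).
Add 7 hours 25 minutes layover in Saltmere → 8:00 PM UTC.
Add 8 hours 50 minutes leg 2 → 4:50 AM UTC (Apr 27).
Add 1 hour and 35 minutes layover in Bellhaven → 6:25 AM UTC.
Add 14 hours and 4 minutes leg 3 → 8:29 PM UTC.
Add 7 hours and 6 minutes layover in Noumea → 3:35 AM UTC (Apr 28).
Add 13 hours and 9 minutes leg 4 → 4:44 PM UTC.
Suva is UTC+12:00, so local arrival = 4:44 PM + 12:00 = 4:44 AM on Apr 29.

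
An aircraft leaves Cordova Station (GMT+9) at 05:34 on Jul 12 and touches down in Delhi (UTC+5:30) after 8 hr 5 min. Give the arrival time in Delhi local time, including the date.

Convert departure to UTC: 05:34 − 9:00 = 20:34 UTC on Jul 11.
Add 8 hours and 5 minutes travel time → 04:39 UTC (Jul 12).
Delhi is UTC+5:30, so local arrival = 04:39 + 5:30 = 10:09 on Jul 12.

10:09 on July 12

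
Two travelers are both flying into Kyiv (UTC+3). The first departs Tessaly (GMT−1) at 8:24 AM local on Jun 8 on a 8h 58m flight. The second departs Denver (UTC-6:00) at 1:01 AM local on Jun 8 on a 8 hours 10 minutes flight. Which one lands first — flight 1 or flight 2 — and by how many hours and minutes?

Flight 1 in UTC: 8:24 AM + 1:00 = 9:24 AM on Jun 8.
+8 hours and 58 minutes → arrive 6:22 PM UTC on Jun 8.
Flight 2 in UTC: 1:01 AM + 6:00 = 7:01 AM on Jun 8.
+8 hours and 10 minutes → arrive 3:11 PM UTC on Jun 8.
Flight 2 lands earlier by 3 hours 11 minutes.

the second, by 3 hours 11 minutes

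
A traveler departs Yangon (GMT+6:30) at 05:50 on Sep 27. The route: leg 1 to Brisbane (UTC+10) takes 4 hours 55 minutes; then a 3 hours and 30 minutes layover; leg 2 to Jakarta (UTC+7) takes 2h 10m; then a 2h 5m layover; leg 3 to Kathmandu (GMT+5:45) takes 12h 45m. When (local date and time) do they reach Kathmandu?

06:30 on September 28

Convert departure to UTC: 05:50 − 6:30 = 23:20 UTC on Sep 26.
Add 4 hours and 55 minutes leg 1 → 04:15 UTC (Sep 27).
Add 3 hours and 30 minutes layover in Brisbane → 07:45 UTC.
Add 2 hours 10 minutes leg 2 → 09:55 UTC.
Add 2 hours 5 minutes layover in Jakarta → 12:00 UTC.
Add 12 hours and 45 minutes leg 3 → 00:45 UTC (Sep 28).
Kathmandu is UTC+5:45, so local arrival = 00:45 + 5:45 = 06:30 on Sep 28.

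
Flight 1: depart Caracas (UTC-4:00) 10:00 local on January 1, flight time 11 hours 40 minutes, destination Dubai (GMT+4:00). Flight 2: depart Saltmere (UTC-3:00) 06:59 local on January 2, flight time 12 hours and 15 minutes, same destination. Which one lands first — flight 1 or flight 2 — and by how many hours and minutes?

Flight 1 in UTC: 10:00 + 4:00 = 14:00 on Jan 1.
+11 hours and 40 minutes → arrive 01:40 UTC on Jan 2.
Flight 2 in UTC: 06:59 + 3:00 = 09:59 on Jan 2.
+12 hours 15 minutes → arrive 22:14 UTC on Jan 2.
Flight 1 lands earlier by 20 hours 34 minutes.

the first, by 20 hours 34 minutes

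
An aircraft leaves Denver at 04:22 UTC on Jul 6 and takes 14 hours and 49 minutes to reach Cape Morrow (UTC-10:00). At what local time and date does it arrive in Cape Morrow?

09:11 on July 6

Departure is given in UTC: 04:22 on Jul 6.
Add 14 hours and 49 minutes → 19:11 UTC.
Cape Morrow is UTC−10:00: 19:11 − 10:00 = 09:11 on Jul 6.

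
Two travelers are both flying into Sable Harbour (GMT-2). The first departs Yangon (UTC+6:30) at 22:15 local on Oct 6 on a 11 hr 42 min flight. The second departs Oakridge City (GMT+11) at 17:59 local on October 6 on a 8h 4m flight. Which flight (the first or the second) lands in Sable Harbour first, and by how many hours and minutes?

the second, by 12 hours 24 minutes

Flight 1 in UTC: 22:15 − 6:30 = 15:45 on Oct 6.
+11 hours and 42 minutes → arrive 03:27 UTC on Oct 7.
Flight 2 in UTC: 17:59 − 11:00 = 06:59 on Oct 6.
+8 hours 4 minutes → arrive 15:03 UTC on Oct 6.
Flight 2 lands earlier by 12 hours 24 minutes.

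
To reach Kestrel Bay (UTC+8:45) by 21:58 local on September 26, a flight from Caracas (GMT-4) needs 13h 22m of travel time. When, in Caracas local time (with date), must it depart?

19:51 on Sep 25

Target arrival in UTC: 21:58 − 8:45 = 13:13 on Sep 26.
Subtract 13 hours and 22 minutes → departure 23:51 UTC on Sep 25.
Caracas is UTC−4:00: 23:51 − 4:00 = 19:51 on Sep 25.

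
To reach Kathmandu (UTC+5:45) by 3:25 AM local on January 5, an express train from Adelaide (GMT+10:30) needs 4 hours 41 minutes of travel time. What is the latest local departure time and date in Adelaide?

Target arrival in UTC: 3:25 AM − 5:45 = 9:40 PM on Jan 4.
Subtract 4 hours and 41 minutes → departure 4:59 PM UTC on Jan 4.
Adelaide is UTC+10:30: 4:59 PM + 10:30 = 3:29 AM on Jan 5.

3:29 AM on January 5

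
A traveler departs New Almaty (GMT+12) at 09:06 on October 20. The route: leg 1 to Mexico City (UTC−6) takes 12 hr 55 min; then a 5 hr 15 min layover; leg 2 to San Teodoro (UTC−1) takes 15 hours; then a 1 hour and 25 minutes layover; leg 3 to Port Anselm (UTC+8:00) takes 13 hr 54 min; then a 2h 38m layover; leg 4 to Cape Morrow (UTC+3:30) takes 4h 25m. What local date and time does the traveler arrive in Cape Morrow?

08:08 on October 22

Convert departure to UTC: 09:06 − 12:00 = 21:06 UTC on Oct 19.
Add 12 hours 55 minutes leg 1 → 10:01 UTC (Oct 20).
Add 5 hours 15 minutes layover in Mexico City → 15:16 UTC.
Add 15 hours leg 2 → 06:16 UTC (Oct 21).
Add 1 hour and 25 minutes layover in San Teodoro → 07:41 UTC.
Add 13 hours and 54 minutes leg 3 → 21:35 UTC.
Add 2 hours and 38 minutes layover in Port Anselm → 00:13 UTC (Oct 22).
Add 4 hours 25 minutes leg 4 → 04:38 UTC.
Cape Morrow is UTC+3:30, so local arrival = 04:38 + 3:30 = 08:08 on Oct 22.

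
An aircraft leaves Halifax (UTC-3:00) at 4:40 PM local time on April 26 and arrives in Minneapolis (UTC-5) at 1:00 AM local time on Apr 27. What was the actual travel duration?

Departure in UTC: 4:40 PM + 3:00 = 7:40 PM on Apr 26.
Arrival in UTC: 1:00 AM + 5:00 = 6:00 AM on Apr 27.
Elapsed = 6:00 AM − 7:40 PM (+1 day) = 10 hours 20 minutes.

10 hours 20 minutes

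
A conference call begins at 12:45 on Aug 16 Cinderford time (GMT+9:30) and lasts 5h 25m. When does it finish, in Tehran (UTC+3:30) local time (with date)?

12:10 on August 16

Convert start to UTC: 12:45 − 9:30 = 03:15 UTC on Aug 16.
Add 5 hours 25 minutes duration → 08:40 UTC.
Tehran is UTC+3:30, so local end time = 08:40 + 3:30 = 12:10 on Aug 16.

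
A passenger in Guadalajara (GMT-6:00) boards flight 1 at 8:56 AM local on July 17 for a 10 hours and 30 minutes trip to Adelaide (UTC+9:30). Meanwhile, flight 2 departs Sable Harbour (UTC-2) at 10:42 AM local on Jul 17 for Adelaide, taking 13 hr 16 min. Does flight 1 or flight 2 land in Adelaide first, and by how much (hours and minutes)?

the first, by 32 minutes

Flight 1 in UTC: 8:56 AM + 6:00 = 2:56 PM on Jul 17.
+10 hours 30 minutes → arrive 1:26 AM UTC on Jul 18.
Flight 2 in UTC: 10:42 AM + 2:00 = 12:42 PM on Jul 17.
+13 hours and 16 minutes → arrive 1:58 AM UTC on Jul 18.
Flight 1 lands earlier by 32 minutes.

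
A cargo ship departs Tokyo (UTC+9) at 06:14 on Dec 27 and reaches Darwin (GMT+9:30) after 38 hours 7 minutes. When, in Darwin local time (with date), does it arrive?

Convert departure to UTC: 06:14 − 9:00 = 21:14 UTC on Dec 26.
Add 38 hours and 7 minutes travel time → 11:21 UTC (Dec 28).
Darwin is UTC+9:30, so local arrival = 11:21 + 9:30 = 20:51 on Dec 28.

20:51 on December 28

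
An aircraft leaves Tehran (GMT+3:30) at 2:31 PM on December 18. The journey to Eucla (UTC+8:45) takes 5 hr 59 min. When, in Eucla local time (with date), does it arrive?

1:45 AM on December 19

Eucla is 5:15 ahead of Tehran.
After 5 hours 59 minutes it is 8:30 PM in Tehran.
Shift by the zone difference: 8:30 PM + 5:15 = 1:45 AM on Dec 19 in Eucla.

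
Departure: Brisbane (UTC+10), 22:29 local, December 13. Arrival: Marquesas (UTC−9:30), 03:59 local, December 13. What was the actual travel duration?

1 hour

Departure in UTC: 22:29 − 10:00 = 12:29 on Dec 13.
Arrival in UTC: 03:59 + 9:30 = 13:29 on Dec 13.
Elapsed = 13:29 − 12:29 = 1 hour.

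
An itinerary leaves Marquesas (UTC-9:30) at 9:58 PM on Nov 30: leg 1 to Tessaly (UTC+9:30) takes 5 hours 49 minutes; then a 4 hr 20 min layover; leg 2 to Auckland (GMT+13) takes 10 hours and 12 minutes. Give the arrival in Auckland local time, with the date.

4:49 PM on December 2

Convert departure to UTC: 9:58 PM + 9:30 = 7:28 AM UTC on Dec 1.
Add 5 hours 49 minutes leg 1 → 1:17 PM UTC.
Add 4 hours 20 minutes layover in Tessaly → 5:37 PM UTC.
Add 10 hours 12 minutes leg 2 → 3:49 AM UTC (Dec 2).
Auckland is UTC+13:00, so local arrival = 3:49 AM + 13:00 = 4:49 PM on Dec 2.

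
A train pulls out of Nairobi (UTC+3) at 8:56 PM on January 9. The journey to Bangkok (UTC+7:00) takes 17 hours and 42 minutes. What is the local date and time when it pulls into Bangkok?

6:38 PM on January 10

Convert departure to UTC: 8:56 PM − 3:00 = 5:56 PM UTC on Jan 9.
Add 17 hours and 42 minutes travel time → 11:38 AM UTC (Jan 10).
Bangkok is UTC+7:00, so local arrival = 11:38 AM + 7:00 = 6:38 PM on Jan 10.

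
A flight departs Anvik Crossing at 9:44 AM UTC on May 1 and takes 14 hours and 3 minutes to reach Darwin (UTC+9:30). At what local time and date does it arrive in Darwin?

9:17 AM on May 2

Departure is given in UTC: 9:44 AM on May 1.
Add 14 hours and 3 minutes → 11:47 PM UTC.
Darwin is UTC+9:30: 11:47 PM + 9:30 = 9:17 AM on May 2.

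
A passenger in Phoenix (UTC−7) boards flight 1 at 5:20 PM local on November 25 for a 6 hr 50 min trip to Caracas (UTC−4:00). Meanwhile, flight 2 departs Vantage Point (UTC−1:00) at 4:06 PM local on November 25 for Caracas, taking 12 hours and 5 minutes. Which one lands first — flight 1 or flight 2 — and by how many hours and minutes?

Flight 1 in UTC: 5:20 PM + 7:00 = 12:20 AM on Nov 26.
+6 hours and 50 minutes → arrive 7:10 AM UTC on Nov 26.
Flight 2 in UTC: 4:06 PM + 1:00 = 5:06 PM on Nov 25.
+12 hours 5 minutes → arrive 5:11 AM UTC on Nov 26.
Flight 2 lands earlier by 1 hour 59 minutes.

the second, by 1 hour 59 minutes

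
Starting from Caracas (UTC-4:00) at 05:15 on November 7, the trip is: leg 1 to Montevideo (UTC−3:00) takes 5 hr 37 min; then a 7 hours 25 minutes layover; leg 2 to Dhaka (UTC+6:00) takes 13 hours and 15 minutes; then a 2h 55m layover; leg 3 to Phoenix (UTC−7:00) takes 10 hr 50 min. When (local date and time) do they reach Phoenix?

Convert departure to UTC: 05:15 + 4:00 = 09:15 UTC on Nov 7.
Add 5 hours and 37 minutes leg 1 → 14:52 UTC.
Add 7 hours and 25 minutes layover in Montevideo → 22:17 UTC.
Add 13 hours and 15 minutes leg 2 → 11:32 UTC (Nov 8).
Add 2 hours 55 minutes layover in Dhaka → 14:27 UTC.
Add 10 hours 50 minutes leg 3 → 01:17 UTC (Nov 9).
Phoenix is UTC−7:00, so local arrival = 01:17 − 7:00 = 18:17 on Nov 8.

18:17 on November 8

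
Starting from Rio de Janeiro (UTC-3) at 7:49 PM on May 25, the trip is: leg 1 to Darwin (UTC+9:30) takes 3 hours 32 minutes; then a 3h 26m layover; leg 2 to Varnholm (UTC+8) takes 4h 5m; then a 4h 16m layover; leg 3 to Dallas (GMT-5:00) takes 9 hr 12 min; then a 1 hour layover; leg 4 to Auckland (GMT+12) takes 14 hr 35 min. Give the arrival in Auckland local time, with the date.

2:55 AM on May 28

Convert departure to UTC: 7:49 PM + 3:00 = 10:49 PM UTC on May 25.
Add 3 hours and 32 minutes leg 1 → 2:21 AM UTC (May 26).
Add 3 hours and 26 minutes layover in Darwin → 5:47 AM UTC.
Add 4 hours 5 minutes leg 2 → 9:52 AM UTC.
Add 4 hours and 16 minutes layover in Varnholm → 2:08 PM UTC.
Add 9 hours and 12 minutes leg 3 → 11:20 PM UTC.
Add 1 hour layover in Dallas → 12:20 AM UTC (May 27).
Add 14 hours 35 minutes leg 4 → 2:55 PM UTC.
Auckland is UTC+12:00, so local arrival = 2:55 PM + 12:00 = 2:55 AM on May 28.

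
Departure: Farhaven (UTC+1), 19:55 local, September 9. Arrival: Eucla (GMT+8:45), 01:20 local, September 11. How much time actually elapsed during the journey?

Departure in UTC: 19:55 − 1:00 = 18:55 on Sep 9.
Arrival in UTC: 01:20 − 8:45 = 16:35 on Sep 10.
Elapsed = 16:35 − 18:55 (+1 day) = 21 hours 40 minutes.

21 hours 40 minutes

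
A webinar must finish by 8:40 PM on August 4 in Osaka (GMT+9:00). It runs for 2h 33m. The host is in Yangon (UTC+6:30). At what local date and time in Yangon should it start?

3:37 PM on August 4

Target end time in UTC: 8:40 PM − 9:00 = 11:40 AM on Aug 4.
Subtract 2 hours 33 minutes → start 9:07 AM UTC on Aug 4.
Yangon is UTC+6:30: 9:07 AM + 6:30 = 3:37 PM on Aug 4.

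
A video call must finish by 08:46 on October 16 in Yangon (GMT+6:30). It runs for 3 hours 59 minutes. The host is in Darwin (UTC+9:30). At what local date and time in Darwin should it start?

Target end time in UTC: 08:46 − 6:30 = 02:16 on Oct 16.
Subtract 3 hours and 59 minutes → start 22:17 UTC on Oct 15.
Darwin is UTC+9:30: 22:17 + 9:30 = 07:47 on Oct 16.

07:47 on October 16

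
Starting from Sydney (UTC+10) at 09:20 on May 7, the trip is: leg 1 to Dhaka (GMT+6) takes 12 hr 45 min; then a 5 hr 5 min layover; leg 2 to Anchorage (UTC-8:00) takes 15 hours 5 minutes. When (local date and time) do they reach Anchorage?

00:15 on May 8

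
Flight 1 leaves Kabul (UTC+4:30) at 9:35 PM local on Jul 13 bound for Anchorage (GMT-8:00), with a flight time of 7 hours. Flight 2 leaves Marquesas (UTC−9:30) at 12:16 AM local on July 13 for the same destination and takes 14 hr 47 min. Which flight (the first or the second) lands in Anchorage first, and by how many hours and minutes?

the first, by 28 minutes

Flight 1 in UTC: 9:35 PM − 4:30 = 5:05 PM on Jul 13.
+7 hours → arrive 12:05 AM UTC on Jul 14.
Flight 2 in UTC: 12:16 AM + 9:30 = 9:46 AM on Jul 13.
+14 hours 47 minutes → arrive 12:33 AM UTC on Jul 14.
Flight 1 lands earlier by 28 minutes.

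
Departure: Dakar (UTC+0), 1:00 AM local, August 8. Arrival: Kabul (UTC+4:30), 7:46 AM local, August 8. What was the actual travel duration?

2 hours 16 minutes

Departure is already UTC: 1:00 AM on Aug 8.
Arrival in UTC: 7:46 AM − 4:30 = 3:16 AM on Aug 8.
Elapsed = 3:16 AM − 1:00 AM = 2 hours 16 minutes.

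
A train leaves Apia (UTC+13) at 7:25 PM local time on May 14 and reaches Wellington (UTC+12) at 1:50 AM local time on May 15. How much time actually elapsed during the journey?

Departure in UTC: 7:25 PM − 13:00 = 6:25 AM on May 14.
Arrival in UTC: 1:50 AM − 12:00 = 1:50 PM on May 14.
Elapsed = 1:50 PM − 6:25 AM = 7 hours 25 minutes.

7 hours 25 minutes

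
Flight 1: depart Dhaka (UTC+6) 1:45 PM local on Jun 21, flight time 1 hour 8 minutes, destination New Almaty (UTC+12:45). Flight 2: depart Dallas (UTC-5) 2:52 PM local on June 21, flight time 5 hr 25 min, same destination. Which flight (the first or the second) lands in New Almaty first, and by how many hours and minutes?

the first, by 16 hours 24 minutes

Flight 1 in UTC: 1:45 PM − 6:00 = 7:45 AM on Jun 21.
+1 hour 8 minutes → arrive 8:53 AM UTC on Jun 21.
Flight 2 in UTC: 2:52 PM + 5:00 = 7:52 PM on Jun 21.
+5 hours 25 minutes → arrive 1:17 AM UTC on Jun 22.
Flight 1 lands earlier by 16 hours 24 minutes.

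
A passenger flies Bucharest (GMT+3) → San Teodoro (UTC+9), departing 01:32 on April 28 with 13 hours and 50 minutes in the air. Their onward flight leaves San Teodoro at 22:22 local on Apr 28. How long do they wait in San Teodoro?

1 hour

Convert departure to UTC: 01:32 − 3:00 = 22:32 UTC on Apr 27.
Add 13 hours 50 minutes flight time → 12:22 UTC (Apr 28).
San Teodoro is UTC+9:00, so local arrival = 12:22 + 9:00 = 21:22 on Apr 28.
Layover = 22:22 − 21:22 = 1 hour.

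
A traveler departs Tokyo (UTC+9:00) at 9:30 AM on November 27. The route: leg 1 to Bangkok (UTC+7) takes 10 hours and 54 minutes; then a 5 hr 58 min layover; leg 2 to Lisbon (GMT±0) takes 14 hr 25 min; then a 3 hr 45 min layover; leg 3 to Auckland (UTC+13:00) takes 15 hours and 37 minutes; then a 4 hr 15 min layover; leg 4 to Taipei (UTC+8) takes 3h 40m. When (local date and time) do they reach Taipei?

7:04 PM on November 29

Convert departure to UTC: 9:30 AM − 9:00 = 12:30 AM UTC on Nov 27.
Add 10 hours and 54 minutes leg 1 → 11:24 AM UTC.
Add 5 hours and 58 minutes layover in Bangkok → 5:22 PM UTC.
Add 14 hours and 25 minutes leg 2 → 7:47 AM UTC (Nov 28).
Add 3 hours 45 minutes layover in Lisbon → 11:32 AM UTC.
Add 15 hours and 37 minutes leg 3 → 3:09 AM UTC (Nov 29).
Add 4 hours 15 minutes layover in Auckland → 7:24 AM UTC.
Add 3 hours and 40 minutes leg 4 → 11:04 AM UTC.
Taipei is UTC+8:00, so local arrival = 11:04 AM + 8:00 = 7:04 PM on Nov 29.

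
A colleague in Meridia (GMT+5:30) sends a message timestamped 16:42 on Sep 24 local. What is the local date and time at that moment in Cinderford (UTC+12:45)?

In UTC: 16:42 − 5:30 = 11:12 on Sep 24.
Cinderford is UTC+12:45: 11:12 + 12:45 = 23:57 on Sep 24.

23:57 on September 24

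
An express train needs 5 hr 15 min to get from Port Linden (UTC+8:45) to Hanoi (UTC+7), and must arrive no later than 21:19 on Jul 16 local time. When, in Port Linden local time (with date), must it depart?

17:49 on July 16

Target arrival in UTC: 21:19 − 7:00 = 14:19 on Jul 16.
Subtract 5 hours and 15 minutes → departure 09:04 UTC on Jul 16.
Port Linden is UTC+8:45: 09:04 + 8:45 = 17:49 on Jul 16.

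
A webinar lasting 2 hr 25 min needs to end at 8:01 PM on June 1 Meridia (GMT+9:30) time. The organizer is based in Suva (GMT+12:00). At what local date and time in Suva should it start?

Target end time in UTC: 8:01 PM − 9:30 = 10:31 AM on Jun 1.
Subtract 2 hours 25 minutes → start 8:06 AM UTC on Jun 1.
Suva is UTC+12:00: 8:06 AM + 12:00 = 8:06 PM on Jun 1.

8:06 PM on June 1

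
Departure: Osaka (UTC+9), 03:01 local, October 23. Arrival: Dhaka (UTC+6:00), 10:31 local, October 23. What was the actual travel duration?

10 hours 30 minutes

Dhaka is 3:00 behind Osaka.
Clock-face elapsed time (ignoring zones) is 7 hours 30 minutes.
Actual elapsed = 7 hours 30 minutes + 3:00 = 10 hours 30 minutes.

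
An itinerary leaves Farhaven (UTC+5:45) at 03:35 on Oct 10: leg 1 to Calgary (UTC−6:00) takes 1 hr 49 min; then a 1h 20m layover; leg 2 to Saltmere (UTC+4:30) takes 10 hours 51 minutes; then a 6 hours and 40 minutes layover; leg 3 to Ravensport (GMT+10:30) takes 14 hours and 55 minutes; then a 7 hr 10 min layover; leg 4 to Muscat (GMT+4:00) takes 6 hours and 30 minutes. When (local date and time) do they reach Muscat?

03:05 on October 12

Convert departure to UTC: 03:35 − 5:45 = 21:50 UTC on Oct 9.
Add 1 hour and 49 minutes leg 1 → 23:39 UTC.
Add 1 hour 20 minutes layover in Calgary → 00:59 UTC (Oct 10).
Add 10 hours and 51 minutes leg 2 → 11:50 UTC.
Add 6 hours 40 minutes layover in Saltmere → 18:30 UTC.
Add 14 hours and 55 minutes leg 3 → 09:25 UTC (Oct 11).
Add 7 hours and 10 minutes layover in Ravensport → 16:35 UTC.
Add 6 hours 30 minutes leg 4 → 23:05 UTC.
Muscat is UTC+4:00, so local arrival = 23:05 + 4:00 = 03:05 on Oct 12.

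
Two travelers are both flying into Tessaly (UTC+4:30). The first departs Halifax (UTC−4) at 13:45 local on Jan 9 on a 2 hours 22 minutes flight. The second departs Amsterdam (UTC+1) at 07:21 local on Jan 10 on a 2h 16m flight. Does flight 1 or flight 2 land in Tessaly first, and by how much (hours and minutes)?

the first, by 12 hours 30 minutes

Flight 1 in UTC: 13:45 + 4:00 = 17:45 on Jan 9.
+2 hours and 22 minutes → arrive 20:07 UTC on Jan 9.
Flight 2 in UTC: 07:21 − 1:00 = 06:21 on Jan 10.
+2 hours 16 minutes → arrive 08:37 UTC on Jan 10.
Flight 1 lands earlier by 12 hours 30 minutes.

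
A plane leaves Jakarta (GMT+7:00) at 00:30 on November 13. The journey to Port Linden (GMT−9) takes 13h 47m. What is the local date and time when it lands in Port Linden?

Port Linden is 16:00 behind Jakarta.
After 13 hours and 47 minutes it is 14:17 in Jakarta.
Shift by the zone difference: 14:17 − 16:00 = 22:17 on Nov 12 in Port Linden.

22:17 on Nov 12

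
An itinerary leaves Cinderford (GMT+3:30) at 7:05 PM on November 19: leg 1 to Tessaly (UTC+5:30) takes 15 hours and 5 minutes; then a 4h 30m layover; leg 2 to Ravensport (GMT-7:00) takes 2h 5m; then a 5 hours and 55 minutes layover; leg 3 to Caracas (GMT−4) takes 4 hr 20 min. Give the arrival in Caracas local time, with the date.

Convert departure to UTC: 7:05 PM − 3:30 = 3:35 PM UTC on Nov 19.
Add 15 hours 5 minutes leg 1 → 6:40 AM UTC (Nov 20).
Add 4 hours and 30 minutes layover in Tessaly → 11:10 AM UTC.
Add 2 hours and 5 minutes leg 2 → 1:15 PM UTC.
Add 5 hours 55 minutes layover in Ravensport → 7:10 PM UTC.
Add 4 hours and 20 minutes leg 3 → 11:30 PM UTC.
Caracas is UTC−4:00, so local arrival = 11:30 PM − 4:00 = 7:30 PM on Nov 20.

7:30 PM on November 20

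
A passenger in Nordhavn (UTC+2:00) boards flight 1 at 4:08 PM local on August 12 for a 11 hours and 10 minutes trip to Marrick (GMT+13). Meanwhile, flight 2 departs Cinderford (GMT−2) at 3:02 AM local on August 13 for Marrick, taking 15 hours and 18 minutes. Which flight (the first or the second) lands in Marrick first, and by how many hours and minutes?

Flight 1 in UTC: 4:08 PM − 2:00 = 2:08 PM on Aug 12.
+11 hours and 10 minutes → arrive 1:18 AM UTC on Aug 13.
Flight 2 in UTC: 3:02 AM + 2:00 = 5:02 AM on Aug 13.
+15 hours and 18 minutes → arrive 8:20 PM UTC on Aug 13.
Flight 1 lands earlier by 19 hours 2 minutes.

the first, by 19 hours 2 minutes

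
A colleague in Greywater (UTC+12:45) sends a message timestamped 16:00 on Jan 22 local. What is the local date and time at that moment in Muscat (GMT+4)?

07:15 on January 22

Muscat is 8:45 behind Greywater.
Shift by the zone difference: 16:00 − 8:45 = 07:15 on Jan 22 in Muscat.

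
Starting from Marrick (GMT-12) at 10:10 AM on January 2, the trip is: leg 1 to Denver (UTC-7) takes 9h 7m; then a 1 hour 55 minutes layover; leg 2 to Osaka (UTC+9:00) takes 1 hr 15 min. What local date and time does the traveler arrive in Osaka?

Convert departure to UTC: 10:10 AM + 12:00 = 10:10 PM UTC on Jan 2.
Add 9 hours and 7 minutes leg 1 → 7:17 AM UTC (Jan 3).
Add 1 hour 55 minutes layover in Denver → 9:12 AM UTC.
Add 1 hour 15 minutes leg 2 → 10:27 AM UTC.
Osaka is UTC+9:00, so local arrival = 10:27 AM + 9:00 = 7:27 PM on Jan 3.

7:27 PM on January 3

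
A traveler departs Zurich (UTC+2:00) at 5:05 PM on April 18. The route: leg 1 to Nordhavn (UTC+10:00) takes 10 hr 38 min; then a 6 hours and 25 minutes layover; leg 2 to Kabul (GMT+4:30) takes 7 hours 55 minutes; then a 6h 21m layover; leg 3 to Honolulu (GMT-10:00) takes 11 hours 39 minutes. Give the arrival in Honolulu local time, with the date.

12:03 AM on April 20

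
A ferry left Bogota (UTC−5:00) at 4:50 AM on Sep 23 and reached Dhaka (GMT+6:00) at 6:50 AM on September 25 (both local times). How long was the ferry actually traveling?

Departure in UTC: 4:50 AM + 5:00 = 9:50 AM on Sep 23.
Arrival in UTC: 6:50 AM − 6:00 = 12:50 AM on Sep 25.
Elapsed = 12:50 AM − 9:50 AM (+2 days) = 39 hours.

39 hours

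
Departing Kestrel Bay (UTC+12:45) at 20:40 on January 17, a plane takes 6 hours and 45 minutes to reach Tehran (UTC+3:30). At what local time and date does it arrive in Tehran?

Convert departure to UTC: 20:40 − 12:45 = 07:55 UTC on Jan 17.
Add 6 hours and 45 minutes travel time → 14:40 UTC.
Tehran is UTC+3:30, so local arrival = 14:40 + 3:30 = 18:10 on Jan 17.

18:10 on Jan 17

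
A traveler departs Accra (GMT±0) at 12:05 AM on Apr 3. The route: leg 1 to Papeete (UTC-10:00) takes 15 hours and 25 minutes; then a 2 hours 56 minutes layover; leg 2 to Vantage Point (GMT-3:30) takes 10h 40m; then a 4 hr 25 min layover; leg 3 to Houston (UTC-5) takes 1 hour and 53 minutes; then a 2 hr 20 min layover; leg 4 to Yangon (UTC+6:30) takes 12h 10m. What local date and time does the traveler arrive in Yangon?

8:24 AM on Apr 5

Accra is at UTC+0, so departure is already 12:05 AM UTC on Apr 3.
Add 15 hours and 25 minutes leg 1 → 3:30 PM UTC.
Add 2 hours and 56 minutes layover in Papeete → 6:26 PM UTC.
Add 10 hours and 40 minutes leg 2 → 5:06 AM UTC (Apr 4).
Add 4 hours 25 minutes layover in Vantage Point → 9:31 AM UTC.
Add 1 hour and 53 minutes leg 3 → 11:24 AM UTC.
Add 2 hours 20 minutes layover in Houston → 1:44 PM UTC.
Add 12 hours and 10 minutes leg 4 → 1:54 AM UTC (Apr 5).
Yangon is UTC+6:30, so local arrival = 1:54 AM + 6:30 = 8:24 AM on Apr 5.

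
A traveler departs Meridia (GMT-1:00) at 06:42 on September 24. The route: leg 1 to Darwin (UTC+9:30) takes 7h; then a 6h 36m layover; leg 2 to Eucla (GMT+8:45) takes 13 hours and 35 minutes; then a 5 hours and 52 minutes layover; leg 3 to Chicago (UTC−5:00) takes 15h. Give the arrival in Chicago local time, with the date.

02:45 on Sep 26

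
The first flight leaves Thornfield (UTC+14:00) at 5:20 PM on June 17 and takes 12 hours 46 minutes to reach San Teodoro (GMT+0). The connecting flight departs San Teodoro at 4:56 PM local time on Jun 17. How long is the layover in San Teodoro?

50 minutes

Convert departure to UTC: 5:20 PM − 14:00 = 3:20 AM UTC on Jun 17.
Add 12 hours and 46 minutes flight time → 4:06 PM UTC.
San Teodoro is UTC+0, so local arrival is the same: 4:06 PM on Jun 17.
Layover = 4:56 PM − 4:06 PM = 50 minutes.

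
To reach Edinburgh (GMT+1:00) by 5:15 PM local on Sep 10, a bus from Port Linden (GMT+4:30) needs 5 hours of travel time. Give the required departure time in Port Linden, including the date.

3:45 PM on September 10

Target arrival in UTC: 5:15 PM − 1:00 = 4:15 PM on Sep 10.
Subtract 5 hours → departure 11:15 AM UTC on Sep 10.
Port Linden is UTC+4:30: 11:15 AM + 4:30 = 3:45 PM on Sep 10.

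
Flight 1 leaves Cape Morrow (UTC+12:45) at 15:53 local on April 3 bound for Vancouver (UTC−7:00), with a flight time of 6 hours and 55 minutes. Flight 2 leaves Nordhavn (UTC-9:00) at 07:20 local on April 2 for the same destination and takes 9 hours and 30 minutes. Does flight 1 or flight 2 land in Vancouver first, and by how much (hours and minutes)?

Flight 1 in UTC: 15:53 − 12:45 = 03:08 on Apr 3.
+6 hours 55 minutes → arrive 10:03 UTC on Apr 3.
Flight 2 in UTC: 07:20 + 9:00 = 16:20 on Apr 2.
+9 hours 30 minutes → arrive 01:50 UTC on Apr 3.
Flight 2 lands earlier by 8 hours 13 minutes.

the second, by 8 hours 13 minutes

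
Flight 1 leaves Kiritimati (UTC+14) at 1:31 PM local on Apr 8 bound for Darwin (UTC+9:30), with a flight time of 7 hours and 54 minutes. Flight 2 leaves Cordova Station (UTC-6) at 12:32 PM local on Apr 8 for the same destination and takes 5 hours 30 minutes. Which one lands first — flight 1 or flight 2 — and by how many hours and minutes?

the first, by 16 hours 37 minutes

Flight 1 in UTC: 1:31 PM − 14:00 = 11:31 PM on Apr 7.
+7 hours and 54 minutes → arrive 7:25 AM UTC on Apr 8.
Flight 2 in UTC: 12:32 PM + 6:00 = 6:32 PM on Apr 8.
+5 hours 30 minutes → arrive 12:02 AM UTC on Apr 9.
Flight 1 lands earlier by 16 hours 37 minutes.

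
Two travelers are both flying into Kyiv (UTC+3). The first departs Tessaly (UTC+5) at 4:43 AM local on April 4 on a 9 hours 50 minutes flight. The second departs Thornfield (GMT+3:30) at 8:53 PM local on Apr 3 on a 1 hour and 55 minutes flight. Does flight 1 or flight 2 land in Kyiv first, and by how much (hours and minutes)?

Flight 1 in UTC: 4:43 AM − 5:00 = 11:43 PM on Apr 3.
+9 hours and 50 minutes → arrive 9:33 AM UTC on Apr 4.
Flight 2 in UTC: 8:53 PM − 3:30 = 5:23 PM on Apr 3.
+1 hour and 55 minutes → arrive 7:18 PM UTC on Apr 3.
Flight 2 lands earlier by 14 hours 15 minutes.

the second, by 14 hours 15 minutes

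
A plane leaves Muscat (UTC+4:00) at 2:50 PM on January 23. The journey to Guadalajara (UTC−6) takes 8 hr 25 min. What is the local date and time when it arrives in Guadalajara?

Convert departure to UTC: 2:50 PM − 4:00 = 10:50 AM UTC on Jan 23.
Add 8 hours and 25 minutes travel time → 7:15 PM UTC.
Guadalajara is UTC−6:00, so local arrival = 7:15 PM − 6:00 = 1:15 PM on Jan 23.

1:15 PM on Jan 23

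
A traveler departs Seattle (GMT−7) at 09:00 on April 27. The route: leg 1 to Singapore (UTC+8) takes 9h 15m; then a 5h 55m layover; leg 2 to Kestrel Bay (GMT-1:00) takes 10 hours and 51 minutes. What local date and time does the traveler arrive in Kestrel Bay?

17:01 on April 28

Convert departure to UTC: 09:00 + 7:00 = 16:00 UTC on Apr 27.
Add 9 hours 15 minutes leg 1 → 01:15 UTC (Apr 28).
Add 5 hours and 55 minutes layover in Singapore → 07:10 UTC.
Add 10 hours 51 minutes leg 2 → 18:01 UTC.
Kestrel Bay is UTC−1:00, so local arrival = 18:01 − 1:00 = 17:01 on Apr 28.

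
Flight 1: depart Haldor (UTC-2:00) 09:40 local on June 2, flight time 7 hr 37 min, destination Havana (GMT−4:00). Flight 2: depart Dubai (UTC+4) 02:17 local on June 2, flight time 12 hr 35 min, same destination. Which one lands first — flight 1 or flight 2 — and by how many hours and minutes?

the second, by 8 hours 25 minutes

Flight 1 in UTC: 09:40 + 2:00 = 11:40 on Jun 2.
+7 hours 37 minutes → arrive 19:17 UTC on Jun 2.
Flight 2 in UTC: 02:17 − 4:00 = 22:17 on Jun 1.
+12 hours 35 minutes → arrive 10:52 UTC on Jun 2.
Flight 2 lands earlier by 8 hours 25 minutes.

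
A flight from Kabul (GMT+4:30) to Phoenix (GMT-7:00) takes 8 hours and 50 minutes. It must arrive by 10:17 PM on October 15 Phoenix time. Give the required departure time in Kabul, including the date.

Target arrival in UTC: 10:17 PM + 7:00 = 5:17 AM on Oct 16.
Subtract 8 hours and 50 minutes → departure 8:27 PM UTC on Oct 15.
Kabul is UTC+4:30: 8:27 PM + 4:30 = 12:57 AM on Oct 16.

12:57 AM on Oct 16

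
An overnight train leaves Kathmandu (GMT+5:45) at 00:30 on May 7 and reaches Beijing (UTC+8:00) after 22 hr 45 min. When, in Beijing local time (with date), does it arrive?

Beijing is 2:15 ahead of Kathmandu.
After 22 hours 45 minutes it is 23:15 in Kathmandu.
Shift by the zone difference: 23:15 + 2:15 = 01:30 on May 8 in Beijing.

01:30 on May 8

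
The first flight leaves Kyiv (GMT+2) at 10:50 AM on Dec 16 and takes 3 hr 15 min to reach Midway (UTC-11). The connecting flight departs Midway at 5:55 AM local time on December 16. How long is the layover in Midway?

4 hours 50 minutes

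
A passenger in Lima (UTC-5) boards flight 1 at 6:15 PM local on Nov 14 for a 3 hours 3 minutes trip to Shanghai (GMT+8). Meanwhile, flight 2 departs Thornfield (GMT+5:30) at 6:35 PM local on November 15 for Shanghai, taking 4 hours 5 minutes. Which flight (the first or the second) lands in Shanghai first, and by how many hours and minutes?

Flight 1 in UTC: 6:15 PM + 5:00 = 11:15 PM on Nov 14.
+3 hours and 3 minutes → arrive 2:18 AM UTC on Nov 15.
Flight 2 in UTC: 6:35 PM − 5:30 = 1:05 PM on Nov 15.
+4 hours 5 minutes → arrive 5:10 PM UTC on Nov 15.
Flight 1 lands earlier by 14 hours 52 minutes.

the first, by 14 hours 52 minutes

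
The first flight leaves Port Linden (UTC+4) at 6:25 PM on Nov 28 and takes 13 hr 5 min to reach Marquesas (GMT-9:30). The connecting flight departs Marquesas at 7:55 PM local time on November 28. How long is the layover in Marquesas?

1 hour 55 minutes

Convert departure to UTC: 6:25 PM − 4:00 = 2:25 PM UTC on Nov 28.
Add 13 hours 5 minutes flight time → 3:30 AM UTC (Nov 29).
Marquesas is UTC−9:30, so local arrival = 3:30 AM − 9:30 = 6:00 PM on Nov 28.
Layover = 7:55 PM − 6:00 PM = 1 hour 55 minutes.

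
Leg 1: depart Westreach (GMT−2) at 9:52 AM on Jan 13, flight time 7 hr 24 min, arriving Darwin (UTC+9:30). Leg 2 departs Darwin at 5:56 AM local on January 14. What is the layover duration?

Convert departure to UTC: 9:52 AM + 2:00 = 11:52 AM UTC on Jan 13.
Add 7 hours and 24 minutes flight time → 7:16 PM UTC.
Darwin is UTC+9:30, so local arrival = 7:16 PM + 9:30 = 4:46 AM on Jan 14.
Layover = 5:56 AM − 4:46 AM = 1 hour 10 minutes.

1 hour 10 minutes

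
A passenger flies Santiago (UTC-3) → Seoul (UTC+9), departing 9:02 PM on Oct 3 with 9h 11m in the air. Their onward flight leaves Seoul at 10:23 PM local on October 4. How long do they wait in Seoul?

4 hours 10 minutes

Convert departure to UTC: 9:02 PM + 3:00 = 12:02 AM UTC on Oct 4.
Add 9 hours 11 minutes flight time → 9:13 AM UTC.
Seoul is UTC+9:00, so local arrival = 9:13 AM + 9:00 = 6:13 PM on Oct 4.
Layover = 10:23 PM − 6:13 PM = 4 hours 10 minutes.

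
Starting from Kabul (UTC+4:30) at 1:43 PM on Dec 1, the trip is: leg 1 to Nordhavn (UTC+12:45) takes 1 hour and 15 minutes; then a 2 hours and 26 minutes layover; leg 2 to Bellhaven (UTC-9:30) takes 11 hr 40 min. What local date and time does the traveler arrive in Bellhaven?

Convert departure to UTC: 1:43 PM − 4:30 = 9:13 AM UTC on Dec 1.
Add 1 hour and 15 minutes leg 1 → 10:28 AM UTC.
Add 2 hours 26 minutes layover in Nordhavn → 12:54 PM UTC.
Add 11 hours and 40 minutes leg 2 → 12:34 AM UTC (Dec 2).
Bellhaven is UTC−9:30, so local arrival = 12:34 AM − 9:30 = 3:04 PM on Dec 1.

3:04 PM on December 1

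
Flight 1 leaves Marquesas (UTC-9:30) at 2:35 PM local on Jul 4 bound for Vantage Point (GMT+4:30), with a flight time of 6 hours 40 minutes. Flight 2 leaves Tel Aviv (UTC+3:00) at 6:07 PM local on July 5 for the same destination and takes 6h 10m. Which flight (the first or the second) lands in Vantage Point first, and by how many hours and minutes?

the first, by 14 hours 32 minutes

Flight 1 in UTC: 2:35 PM + 9:30 = 12:05 AM on Jul 5.
+6 hours and 40 minutes → arrive 6:45 AM UTC on Jul 5.
Flight 2 in UTC: 6:07 PM − 3:00 = 3:07 PM on Jul 5.
+6 hours and 10 minutes → arrive 9:17 PM UTC on Jul 5.
Flight 1 lands earlier by 14 hours 32 minutes.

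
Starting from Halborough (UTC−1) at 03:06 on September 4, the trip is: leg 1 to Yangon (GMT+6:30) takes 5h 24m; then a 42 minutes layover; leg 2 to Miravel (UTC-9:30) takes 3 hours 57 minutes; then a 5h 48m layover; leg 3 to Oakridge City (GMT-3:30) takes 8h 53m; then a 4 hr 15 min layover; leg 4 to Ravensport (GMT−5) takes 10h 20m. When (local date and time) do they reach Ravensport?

Convert departure to UTC: 03:06 + 1:00 = 04:06 UTC on Sep 4.
Add 5 hours and 24 minutes leg 1 → 09:30 UTC.
Add 42 minutes layover in Yangon → 10:12 UTC.
Add 3 hours and 57 minutes leg 2 → 14:09 UTC.
Add 5 hours 48 minutes layover in Miravel → 19:57 UTC.
Add 8 hours 53 minutes leg 3 → 04:50 UTC (Sep 5).
Add 4 hours 15 minutes layover in Oakridge City → 09:05 UTC.
Add 10 hours and 20 minutes leg 4 → 19:25 UTC.
Ravensport is UTC−5:00, so local arrival = 19:25 − 5:00 = 14:25 on Sep 5.

14:25 on September 5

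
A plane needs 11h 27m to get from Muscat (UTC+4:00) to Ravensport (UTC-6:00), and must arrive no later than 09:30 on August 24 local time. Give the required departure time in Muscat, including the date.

08:03 on August 24

Target arrival in UTC: 09:30 + 6:00 = 15:30 on Aug 24.
Subtract 11 hours and 27 minutes → departure 04:03 UTC on Aug 24.
Muscat is UTC+4:00: 04:03 + 4:00 = 08:03 on Aug 24.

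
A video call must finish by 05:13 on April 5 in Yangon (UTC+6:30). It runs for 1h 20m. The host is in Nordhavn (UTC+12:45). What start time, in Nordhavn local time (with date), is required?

10:08 on April 5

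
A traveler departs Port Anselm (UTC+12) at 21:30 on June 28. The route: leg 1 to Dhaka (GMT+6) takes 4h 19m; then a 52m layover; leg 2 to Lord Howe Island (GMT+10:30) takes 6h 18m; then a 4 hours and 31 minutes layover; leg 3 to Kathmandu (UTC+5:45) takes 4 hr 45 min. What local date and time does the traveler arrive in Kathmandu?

12:00 on June 29

Convert departure to UTC: 21:30 − 12:00 = 09:30 UTC on Jun 28.
Add 4 hours 19 minutes leg 1 → 13:49 UTC.
Add 52 minutes layover in Dhaka → 14:41 UTC.
Add 6 hours 18 minutes leg 2 → 20:59 UTC.
Add 4 hours 31 minutes layover in Lord Howe Island → 01:30 UTC (Jun 29).
Add 4 hours and 45 minutes leg 3 → 06:15 UTC.
Kathmandu is UTC+5:45, so local arrival = 06:15 + 5:45 = 12:00 on Jun 29.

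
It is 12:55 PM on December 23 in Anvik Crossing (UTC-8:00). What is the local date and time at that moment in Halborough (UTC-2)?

Halborough is 6:00 ahead of Anvik Crossing.
Shift by the zone difference: 12:55 PM + 6:00 = 6:55 PM on Dec 23 in Halborough.

6:55 PM on December 23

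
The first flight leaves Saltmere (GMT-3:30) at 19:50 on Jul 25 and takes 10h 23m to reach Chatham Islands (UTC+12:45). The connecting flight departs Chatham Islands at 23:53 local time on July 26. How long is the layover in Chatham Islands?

1 hour 25 minutes

Convert departure to UTC: 19:50 + 3:30 = 23:20 UTC on Jul 25.
Add 10 hours and 23 minutes flight time → 09:43 UTC (Jul 26).
Chatham Islands is UTC+12:45, so local arrival = 09:43 + 12:45 = 22:28 on Jul 26.
Layover = 23:53 − 22:28 = 1 hour 25 minutes.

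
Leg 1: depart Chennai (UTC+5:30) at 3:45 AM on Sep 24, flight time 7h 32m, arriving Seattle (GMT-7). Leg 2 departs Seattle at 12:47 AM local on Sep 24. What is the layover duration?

2 hours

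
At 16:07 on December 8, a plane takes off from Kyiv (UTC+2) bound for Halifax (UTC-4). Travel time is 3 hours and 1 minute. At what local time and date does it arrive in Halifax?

Convert departure to UTC: 16:07 − 2:00 = 14:07 UTC on Dec 8.
Add 3 hours 1 minute travel time → 17:08 UTC.
Halifax is UTC−4:00, so local arrival = 17:08 − 4:00 = 13:08 on Dec 8.

13:08 on Dec 8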